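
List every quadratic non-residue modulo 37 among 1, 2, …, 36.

2 5 6 8 13 14 15 17 18 19 20 22 23 24 29 31 32 35

Square k = 1,…,18 (k and 37−k give the same square):
1²=1, 2²=4, 3²=9, 4²=16, 5²=25, 6²=36, 7²≡12, 8²≡27, 9²≡7, 10²≡26, 11²≡10, 12²≡33, 13²≡21, 14²≡11, 15²≡3, 16²≡34, 17²≡30, 18²≡28 (mod 37).
The residues are {1, 3, 4, 7, 9, 10, 11, 12, 16, 21, 25, 26, 27, 28, 30, 33, 34, 36}; the non-residues are the remaining 18 nonzero classes.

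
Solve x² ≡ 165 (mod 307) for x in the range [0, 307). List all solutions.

127, 180

Since 307 ≡ 3 (mod 4), a square root of 165 is 165^((307+1)/4) = 165^77 mod 307.
Repeated squaring: 165^2≡209, 165^4≡87, 165^8≡201, 165^16≡184, 165^32≡86, 165^64≡28 (mod 307).
165^77 = 165^(64+8+4+1) ≡ 127 (mod 307).
Check: 127² = 16129 ≡ 165 (mod 307). The two roots are 127 and 180.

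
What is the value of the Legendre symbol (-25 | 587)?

-1

Euler's criterion: (-25/587) ≡ 562^293 (mod 587).
562^2 ≡ 38 (mod 587)
562^4 ≡ 270 (mod 587)
562^8 ≡ 112 (mod 587)
562^16 ≡ 217 (mod 587)
562^32 ≡ 129 (mod 587)
562^64 ≡ 205 (mod 587)
562^128 ≡ 348 (mod 587)
562^256 ≡ 182 (mod 587)
562^293 = 562^(256+32+4+1) ≡ 586 (mod 587).
Result is 586 ≡ −1, so (-25/587) = −1.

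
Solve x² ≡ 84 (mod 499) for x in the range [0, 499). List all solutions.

Since 499 ≡ 3 (mod 4), a square root of 84 is 84^((499+1)/4) = 84^125 mod 499.
Repeated squaring: 84^2≡70, 84^4≡409, 84^8≡116, 84^16≡482, 84^32≡289, 84^64≡188 (mod 499).
84^125 = 84^(64+32+16+8+4+1) ≡ 412 (mod 499).
Check: 412² = 169744 ≡ 84 (mod 499). The two roots are 87 and 412.

87, 412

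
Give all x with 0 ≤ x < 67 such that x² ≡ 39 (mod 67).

Since 67 ≡ 3 (mod 4), a square root of 39 is 39^((67+1)/4) = 39^17 mod 67.
Repeated squaring: 39^2≡47, 39^4≡65, 39^8≡4, 39^16≡16 (mod 67).
39^17 = 39^(16+1) ≡ 21 (mod 67).
Check: 21² = 441 ≡ 39 (mod 67). The two roots are 21 and 46.

21, 46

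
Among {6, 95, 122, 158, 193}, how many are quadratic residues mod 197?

3

(6/197) = +1 → QR.
(95/197) = -1 → non-residue.
(122/197) = -1 → non-residue.
(158/197) = +1 → QR.
(193/197) = +1 → QR.
Total quadratic residues among the 5: 3.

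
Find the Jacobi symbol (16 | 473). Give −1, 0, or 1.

1

Pull out 2^4: since 473 ≡ 1 (mod 8), (2/473) = +1, so (2/473)^4 = +1.
Reached (1/473) = 1. Collecting the sign flips along the way, the symbol is +1.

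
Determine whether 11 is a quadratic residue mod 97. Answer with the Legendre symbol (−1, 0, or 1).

1

Euler's criterion: (11/97) ≡ 11^48 (mod 97).
11^2 ≡ 24 (mod 97)
11^4 ≡ 91 (mod 97)
11^8 ≡ 36 (mod 97)
11^16 ≡ 35 (mod 97)
11^32 ≡ 61 (mod 97)
11^48 = 11^(32+16) ≡ 1 (mod 97).
Result is 1, so (11/97) = 1.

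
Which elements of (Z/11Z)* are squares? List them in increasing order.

1 3 4 5 9

Square k = 1,…,5 (k and 11−k give the same square):
1²=1, 2²=4, 3²=9, 4²≡5, 5²≡3 (mod 11).
So the quadratic residues mod 11 are {1, 3, 4, 5, 9}.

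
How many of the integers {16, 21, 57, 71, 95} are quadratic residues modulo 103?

1

(16/103) = +1 → QR.
(21/103) = -1 → non-residue.
(57/103) = -1 → non-residue.
(71/103) = -1 → non-residue.
(95/103) = -1 → non-residue.
Total quadratic residues among the 5: 1.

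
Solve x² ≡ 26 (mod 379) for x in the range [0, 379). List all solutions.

Since 379 ≡ 3 (mod 4), a square root of 26 is 26^((379+1)/4) = 26^95 mod 379.
Repeated squaring: 26^2≡297, 26^4≡281, 26^8≡129, 26^16≡344, 26^32≡88, 26^64≡164 (mod 379).
26^95 = 26^(64+16+8+4+2+1) ≡ 351 (mod 379).
Check: 351² = 123201 ≡ 26 (mod 379). The two roots are 28 and 351.

28, 351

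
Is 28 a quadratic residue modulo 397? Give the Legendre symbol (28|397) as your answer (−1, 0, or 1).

Pull out 2^2: since 397 ≡ 5 (mod 8), (2/397) = -1, so (2/397)^2 = +1.
Reciprocity: 7 ≡ 3 and 397 ≡ 1 (mod 4), so (7/397) = +(397/7).
Reduce top mod 7: now compute (5/7).
Reciprocity: 5 ≡ 1 and 7 ≡ 3 (mod 4), so (5/7) = +(7/5).
Reduce top mod 5: now compute (2/5).
Pull out 2: since 5 ≡ 5 (mod 8), (2/5) = -1.
Reached (1/5) = 1. Collecting the sign flips along the way, the symbol is -1.

-1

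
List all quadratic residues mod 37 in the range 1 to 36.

Square k = 1,…,18 (k and 37−k give the same square):
1²=1, 2²=4, 3²=9, 4²=16, 5²=25, 6²=36, 7²≡12, 8²≡27, 9²≡7, 10²≡26, 11²≡10, 12²≡33, 13²≡21, 14²≡11, 15²≡3, 16²≡34, 17²≡30, 18²≡28 (mod 37).
So the quadratic residues mod 37 are {1, 3, 4, 7, 9, 10, 11, 12, 16, 21, 25, 26, 27, 28, 30, 33, 34, 36}.

1,3,4,7,9,10,11,12,16,21,25,26,27,28,30,33,34,36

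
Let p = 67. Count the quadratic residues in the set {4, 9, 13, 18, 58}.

(4/67) = +1 → QR.
(9/67) = +1 → QR.
(13/67) = -1 → non-residue.
(18/67) = -1 → non-residue.
(58/67) = -1 → non-residue.
Total quadratic residues among the 5: 2.

2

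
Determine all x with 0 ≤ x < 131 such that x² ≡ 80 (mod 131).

39, 92

Since 131 ≡ 3 (mod 4), a square root of 80 is 80^((131+1)/4) = 80^33 mod 131.
Repeated squaring: 80^2≡112, 80^4≡99, 80^8≡107, 80^16≡52, 80^32≡84 (mod 131).
80^33 = 80^(32+1) ≡ 39 (mod 131).
Check: 39² = 1521 ≡ 80 (mod 131). The two roots are 39 and 92.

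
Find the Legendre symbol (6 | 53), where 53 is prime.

1

Pull out 2: since 53 ≡ 5 (mod 8), (2/53) = -1.
Reciprocity: 3 ≡ 3 and 53 ≡ 1 (mod 4), so (3/53) = +(53/3).
Reduce top mod 3: now compute (2/3).
Pull out 2: since 3 ≡ 3 (mod 8), (2/3) = -1.
Reached (1/3) = 1. Collecting the sign flips along the way, the symbol is +1.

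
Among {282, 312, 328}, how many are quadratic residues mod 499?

(282/499) = +1 → QR.
(312/499) = -1 → non-residue.
(328/499) = +1 → QR.
Total quadratic residues among the 3: 2.

2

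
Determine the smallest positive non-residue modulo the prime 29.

(2/29) = −1, so 2 is the smallest positive non-residue mod 29.

2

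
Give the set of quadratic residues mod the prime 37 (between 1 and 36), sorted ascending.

1 3 4 7 9 10 11 12 16 21 25 26 27 28 30 33 34 36

Square k = 1,…,18 (k and 37−k give the same square):
1²=1, 2²=4, 3²=9, 4²=16, 5²=25, 6²=36, 7²≡12, 8²≡27, 9²≡7, 10²≡26, 11²≡10, 12²≡33, 13²≡21, 14²≡11, 15²≡3, 16²≡34, 17²≡30, 18²≡28 (mod 37).
So the quadratic residues mod 37 are {1, 3, 4, 7, 9, 10, 11, 12, 16, 21, 25, 26, 27, 28, 30, 33, 34, 36}.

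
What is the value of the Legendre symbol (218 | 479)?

Pull out 2: since 479 ≡ 7 (mod 8), (2/479) = +1.
Reciprocity: 109 ≡ 1 and 479 ≡ 3 (mod 4), so (109/479) = +(479/109).
Reduce top mod 109: now compute (43/109).
Reciprocity: 43 ≡ 3 and 109 ≡ 1 (mod 4), so (43/109) = +(109/43).
Reduce top mod 43: now compute (23/43).
Reciprocity: 23 ≡ 3 and 43 ≡ 3 (mod 4), so (23/43) = −(43/23).
Reduce top mod 23: now compute (20/23).
Pull out 2^2: since 23 ≡ 7 (mod 8), (2/23) = +1, so (2/23)^2 = +1.
Reciprocity: 5 ≡ 1 and 23 ≡ 3 (mod 4), so (5/23) = +(23/5).
Reduce top mod 5: now compute (3/5).
Reciprocity: 3 ≡ 3 and 5 ≡ 1 (mod 4), so (3/5) = +(5/3).
Reduce top mod 3: now compute (2/3).
Pull out 2: since 3 ≡ 3 (mod 8), (2/3) = -1.
Reached (1/3) = 1. Collecting the sign flips along the way, the symbol is +1.

1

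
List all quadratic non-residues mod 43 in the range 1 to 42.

Square k = 1,…,21 (k and 43−k give the same square):
1²=1, 2²=4, 3²=9, 4²=16, 5²=25, 6²=36, 7²≡6, 8²≡21, 9²≡38, 10²≡14, 11²≡35, 12²≡15, 13²≡40, 14²≡24, 15²≡10, 16²≡41, 17²≡31, 18²≡23, 19²≡17, 20²≡13, 21²≡11 (mod 43).
The residues are {1, 4, 6, 9, 10, 11, 13, 14, 15, 16, 17, 21, 23, 24, 25, 31, 35, 36, 38, 40, 41}; the non-residues are the remaining 21 nonzero classes.

2, 3, 5, 7, 8, 12, 18, 19, 20, 22, 26, 27, 28, 29, 30, 32, 33, 34, 37, 39, 42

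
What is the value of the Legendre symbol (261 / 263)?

Reciprocity: 261 ≡ 1 and 263 ≡ 3 (mod 4), so (261/263) = +(263/261).
Reduce top mod 261: now compute (2/261).
Pull out 2: since 261 ≡ 5 (mod 8), (2/261) = -1.
Reached (1/261) = 1. Collecting the sign flips along the way, the symbol is -1.

-1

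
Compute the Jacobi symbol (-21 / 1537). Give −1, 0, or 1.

1

First reduce: -21 ≡ 1516 (mod 1537).
Pull out 2^2: since 1537 ≡ 1 (mod 8), (2/1537) = +1, so (2/1537)^2 = +1.
Reciprocity: 379 ≡ 3 and 1537 ≡ 1 (mod 4), so (379/1537) = +(1537/379).
Reduce top mod 379: now compute (21/379).
Reciprocity: 21 ≡ 1 and 379 ≡ 3 (mod 4), so (21/379) = +(379/21).
Reduce top mod 21: now compute (1/21).
Reached (1/21) = 1. Collecting the sign flips along the way, the symbol is +1.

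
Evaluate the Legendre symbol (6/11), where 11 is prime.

Euler's criterion: (6/11) ≡ 6^5 (mod 11).
6^2 ≡ 3 (mod 11)
6^4 ≡ 9 (mod 11)
6^5 = 6^(4+1) ≡ 10 (mod 11).
Result is 10 ≡ −1, so (6/11) = −1.

-1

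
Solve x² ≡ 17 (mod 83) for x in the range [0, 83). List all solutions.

Since 83 ≡ 3 (mod 4), a square root of 17 is 17^((83+1)/4) = 17^21 mod 83.
Repeated squaring: 17^2≡40, 17^4≡23, 17^8≡31, 17^16≡48 (mod 83).
17^21 = 17^(16+4+1) ≡ 10 (mod 83).
Check: 10² = 100 ≡ 17 (mod 83). The two roots are 10 and 73.

10, 73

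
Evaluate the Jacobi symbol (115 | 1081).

0

Reciprocity: 115 ≡ 3 and 1081 ≡ 1 (mod 4), so (115/1081) = +(1081/115).
Reduce top mod 115: now compute (46/115).
Pull out 2: since 115 ≡ 3 (mod 8), (2/115) = -1.
Reciprocity: 23 ≡ 3 and 115 ≡ 3 (mod 4), so (23/115) = −(115/23).
Reduce top mod 23: now compute (0/23).
Top reduces to 0: gcd > 1, so the symbol is 0.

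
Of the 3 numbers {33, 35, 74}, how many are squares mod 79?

0

(33/79) = -1 → non-residue.
(35/79) = -1 → non-residue.
(74/79) = -1 → non-residue.
Total quadratic residues among the 3: 0.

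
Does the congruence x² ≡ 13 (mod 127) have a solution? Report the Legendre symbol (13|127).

1

Euler's criterion: (13/127) ≡ 13^63 (mod 127).
13^2 ≡ 42 (mod 127)
13^4 ≡ 113 (mod 127)
13^8 ≡ 69 (mod 127)
13^16 ≡ 62 (mod 127)
13^32 ≡ 34 (mod 127)
13^63 = 13^(32+16+8+4+2+1) ≡ 1 (mod 127).
Result is 1, so (13/127) = 1.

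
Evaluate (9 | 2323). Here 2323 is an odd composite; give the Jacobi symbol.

1

Reciprocity: 9 ≡ 1 and 2323 ≡ 3 (mod 4), so (9/2323) = +(2323/9).
Reduce top mod 9: now compute (1/9).
Reached (1/9) = 1. Collecting the sign flips along the way, the symbol is +1.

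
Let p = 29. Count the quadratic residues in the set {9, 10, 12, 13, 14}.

(9/29) = +1 → QR.
(10/29) = -1 → non-residue.
(12/29) = -1 → non-residue.
(13/29) = +1 → QR.
(14/29) = -1 → non-residue.
Total quadratic residues among the 5: 2.

2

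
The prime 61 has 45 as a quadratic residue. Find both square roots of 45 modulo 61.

17, 44

61 ≡ 1 (mod 4), so we find a root by search.
Trying successive values, 17² = 289 ≡ 45 (mod 61). The other root is 61 − 17 = 44.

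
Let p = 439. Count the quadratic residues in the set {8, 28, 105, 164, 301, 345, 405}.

(8/439) = +1 → QR.
(28/439) = +1 → QR.
(105/439) = -1 → non-residue.
(164/439) = -1 → non-residue.
(301/439) = -1 → non-residue.
(345/439) = +1 → QR.
(405/439) = +1 → QR.
Total quadratic residues among the 7: 4.

4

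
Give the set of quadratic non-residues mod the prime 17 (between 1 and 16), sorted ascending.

Square k = 1,…,8 (k and 17−k give the same square):
1²=1, 2²=4, 3²=9, 4²=16, 5²≡8, 6²≡2, 7²≡15, 8²≡13 (mod 17).
The residues are {1, 2, 4, 8, 9, 13, 15, 16}; the non-residues are the remaining 8 nonzero classes.

3, 5, 6, 7, 10, 11, 12, 14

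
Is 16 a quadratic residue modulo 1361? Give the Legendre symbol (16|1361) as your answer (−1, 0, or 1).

Pull out 2^4: since 1361 ≡ 1 (mod 8), (2/1361) = +1, so (2/1361)^4 = +1.
Reached (1/1361) = 1. Collecting the sign flips along the way, the symbol is +1.

1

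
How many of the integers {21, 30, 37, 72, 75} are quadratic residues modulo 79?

(21/79) = +1 → QR.
(30/79) = -1 → non-residue.
(37/79) = -1 → non-residue.
(72/79) = +1 → QR.
(75/79) = -1 → non-residue.
Total quadratic residues among the 5: 2.

2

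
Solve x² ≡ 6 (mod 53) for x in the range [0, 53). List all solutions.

53 ≡ 1 (mod 4), so we find a root by search.
Trying successive values, 18² = 324 ≡ 6 (mod 53). The other root is 53 − 18 = 35.

18, 35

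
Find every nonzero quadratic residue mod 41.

1, 2, 4, 5, 8, 9, 10, 16, 18, 20, 21, 23, 25, 31, 32, 33, 36, 37, 39, 40

Square k = 1,…,20 (k and 41−k give the same square):
1²=1, 2²=4, 3²=9, 4²=16, 5²=25, 6²=36, 7²≡8, 8²≡23, 9²≡40, 10²≡18, 11²≡39, 12²≡21, 13²≡5, 14²≡32, 15²≡20, 16²≡10, 17²≡2, 18²≡37, 19²≡33, 20²≡31 (mod 41).
So the quadratic residues mod 41 are {1, 2, 4, 5, 8, 9, 10, 16, 18, 20, 21, 23, 25, 31, 32, 33, 36, 37, 39, 40}.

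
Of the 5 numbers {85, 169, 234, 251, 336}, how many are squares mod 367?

(85/367) = +1 → QR.
(169/367) = +1 → QR.
(234/367) = +1 → QR.
(251/367) = +1 → QR.
(336/367) = -1 → non-residue.
Total quadratic residues among the 5: 4.

4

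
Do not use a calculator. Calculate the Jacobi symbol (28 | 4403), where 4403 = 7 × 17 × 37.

Pull out 2^2: since 4403 ≡ 3 (mod 8), (2/4403) = -1, so (2/4403)^2 = +1.
Reciprocity: 7 ≡ 3 and 4403 ≡ 3 (mod 4), so (7/4403) = −(4403/7).
Reduce top mod 7: now compute (0/7).
Top reduces to 0: gcd > 1, so the symbol is 0.

0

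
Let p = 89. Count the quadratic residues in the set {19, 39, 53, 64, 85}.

4

(19/89) = -1 → non-residue.
(39/89) = +1 → QR.
(53/89) = +1 → QR.
(64/89) = +1 → QR.
(85/89) = +1 → QR.
Total quadratic residues among the 5: 4.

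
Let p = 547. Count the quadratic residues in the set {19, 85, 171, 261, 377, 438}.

(19/547) = +1 → QR.
(85/547) = +1 → QR.
(171/547) = +1 → QR.
(261/547) = +1 → QR.
(377/547) = +1 → QR.
(438/547) = +1 → QR.
Total quadratic residues among the 6: 6.

6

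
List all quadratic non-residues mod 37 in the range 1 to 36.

2,5,6,8,13,14,15,17,18,19,20,22,23,24,29,31,32,35

Square k = 1,…,18 (k and 37−k give the same square):
1²=1, 2²=4, 3²=9, 4²=16, 5²=25, 6²=36, 7²≡12, 8²≡27, 9²≡7, 10²≡26, 11²≡10, 12²≡33, 13²≡21, 14²≡11, 15²≡3, 16²≡34, 17²≡30, 18²≡28 (mod 37).
The residues are {1, 3, 4, 7, 9, 10, 11, 12, 16, 21, 25, 26, 27, 28, 30, 33, 34, 36}; the non-residues are the remaining 18 nonzero classes.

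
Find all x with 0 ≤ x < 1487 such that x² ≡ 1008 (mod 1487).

Since 1487 ≡ 3 (mod 4), a square root of 1008 is 1008^((1487+1)/4) = 1008^372 mod 1487.
Repeated squaring: 1008^2≡443, 1008^4≡1452, 1008^8≡1225, 1008^16≡242, 1008^32≡571, 1008^64≡388, 1008^128≡357, 1008^256≡1054 (mod 1487).
1008^372 = 1008^(256+64+32+16+4) ≡ 402 (mod 1487).
Check: 402² = 161604 ≡ 1008 (mod 1487). The two roots are 402 and 1085.

402, 1085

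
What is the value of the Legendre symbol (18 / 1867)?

Pull out 2: since 1867 ≡ 3 (mod 8), (2/1867) = -1.
Reciprocity: 9 ≡ 1 and 1867 ≡ 3 (mod 4), so (9/1867) = +(1867/9).
Reduce top mod 9: now compute (4/9).
Pull out 2^2: since 9 ≡ 1 (mod 8), (2/9) = +1, so (2/9)^2 = +1.
Reached (1/9) = 1. Collecting the sign flips along the way, the symbol is -1.

-1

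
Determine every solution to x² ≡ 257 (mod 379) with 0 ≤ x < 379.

Since 379 ≡ 3 (mod 4), a square root of 257 is 257^((379+1)/4) = 257^95 mod 379.
Repeated squaring: 257^2≡103, 257^4≡376, 257^8≡9, 257^16≡81, 257^32≡118, 257^64≡280 (mod 379).
257^95 = 257^(64+16+8+4+2+1) ≡ 307 (mod 379).
Check: 307² = 94249 ≡ 257 (mod 379). The two roots are 72 and 307.

72, 307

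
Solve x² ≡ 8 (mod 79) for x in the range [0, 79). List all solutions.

Since 79 ≡ 3 (mod 4), a square root of 8 is 8^((79+1)/4) = 8^20 mod 79.
Repeated squaring: 8^2≡64, 8^4≡67, 8^8≡65, 8^16≡38 (mod 79).
8^20 = 8^(16+4) ≡ 18 (mod 79).
Check: 18² = 324 ≡ 8 (mod 79). The two roots are 18 and 61.

18, 61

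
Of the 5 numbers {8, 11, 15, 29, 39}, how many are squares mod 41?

2

(8/41) = +1 → QR.
(11/41) = -1 → non-residue.
(15/41) = -1 → non-residue.
(29/41) = -1 → non-residue.
(39/41) = +1 → QR.
Total quadratic residues among the 5: 2.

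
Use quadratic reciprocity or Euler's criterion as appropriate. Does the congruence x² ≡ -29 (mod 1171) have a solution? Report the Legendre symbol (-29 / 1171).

1

First reduce: -29 ≡ 1142 (mod 1171).
Pull out 2: since 1171 ≡ 3 (mod 8), (2/1171) = -1.
Reciprocity: 571 ≡ 3 and 1171 ≡ 3 (mod 4), so (571/1171) = −(1171/571).
Reduce top mod 571: now compute (29/571).
Reciprocity: 29 ≡ 1 and 571 ≡ 3 (mod 4), so (29/571) = +(571/29).
Reduce top mod 29: now compute (20/29).
Pull out 2^2: since 29 ≡ 5 (mod 8), (2/29) = -1, so (2/29)^2 = +1.
Reciprocity: 5 ≡ 1 and 29 ≡ 1 (mod 4), so (5/29) = +(29/5).
Reduce top mod 5: now compute (4/5).
Pull out 2^2: since 5 ≡ 5 (mod 8), (2/5) = -1, so (2/5)^2 = +1.
Reached (1/5) = 1. Collecting the sign flips along the way, the symbol is +1.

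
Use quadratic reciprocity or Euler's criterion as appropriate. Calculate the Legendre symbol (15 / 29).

-1

Reciprocity: 15 ≡ 3 and 29 ≡ 1 (mod 4), so (15/29) = +(29/15).
Reduce top mod 15: now compute (14/15).
Pull out 2: since 15 ≡ 7 (mod 8), (2/15) = +1.
Reciprocity: 7 ≡ 3 and 15 ≡ 3 (mod 4), so (7/15) = −(15/7).
Reduce top mod 7: now compute (1/7).
Reached (1/7) = 1. Collecting the sign flips along the way, the symbol is -1.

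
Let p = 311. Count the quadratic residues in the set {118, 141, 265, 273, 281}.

(118/311) = -1 → non-residue.
(141/311) = +1 → QR.
(265/311) = +1 → QR.
(273/311) = +1 → QR.
(281/311) = -1 → non-residue.
Total quadratic residues among the 5: 3.

3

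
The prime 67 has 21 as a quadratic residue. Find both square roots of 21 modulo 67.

Since 67 ≡ 3 (mod 4), a square root of 21 is 21^((67+1)/4) = 21^17 mod 67.
Repeated squaring: 21^2≡39, 21^4≡47, 21^8≡65, 21^16≡4 (mod 67).
21^17 = 21^(16+1) ≡ 17 (mod 67).
Check: 17² = 289 ≡ 21 (mod 67). The two roots are 17 and 50.

17, 50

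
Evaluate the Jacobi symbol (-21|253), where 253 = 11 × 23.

First reduce: -21 ≡ 232 (mod 253).
Pull out 2^3: since 253 ≡ 5 (mod 8), (2/253) = -1, so (2/253)^3 = -1.
Reciprocity: 29 ≡ 1 and 253 ≡ 1 (mod 4), so (29/253) = +(253/29).
Reduce top mod 29: now compute (21/29).
Reciprocity: 21 ≡ 1 and 29 ≡ 1 (mod 4), so (21/29) = +(29/21).
Reduce top mod 21: now compute (8/21).
Pull out 2^3: since 21 ≡ 5 (mod 8), (2/21) = -1, so (2/21)^3 = -1.
Reached (1/21) = 1. Collecting the sign flips along the way, the symbol is +1.

1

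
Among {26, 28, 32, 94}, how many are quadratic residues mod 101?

(26/101) = -1 → non-residue.
(28/101) = -1 → non-residue.
(32/101) = -1 → non-residue.
(94/101) = -1 → non-residue.
Total quadratic residues among the 4: 0.

0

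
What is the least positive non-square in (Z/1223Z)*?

5

(2/1223) = +1, so 2 is a residue.
(3/1223) = +1, so 3 is a residue.
(4/1223) = +1, so 4 is a residue.
(5/1223) = −1, so 5 is the smallest positive non-residue mod 1223.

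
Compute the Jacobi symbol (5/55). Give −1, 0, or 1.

Reciprocity: 5 ≡ 1 and 55 ≡ 3 (mod 4), so (5/55) = +(55/5).
Reduce top mod 5: now compute (0/5).
Top reduces to 0: gcd > 1, so the symbol is 0.

0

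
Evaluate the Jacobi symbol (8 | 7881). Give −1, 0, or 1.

1

Pull out 2^3: since 7881 ≡ 1 (mod 8), (2/7881) = +1, so (2/7881)^3 = +1.
Reached (1/7881) = 1. Collecting the sign flips along the way, the symbol is +1.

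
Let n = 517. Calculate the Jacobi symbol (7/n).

Reciprocity: 7 ≡ 3 and 517 ≡ 1 (mod 4), so (7/517) = +(517/7).
Reduce top mod 7: now compute (6/7).
Pull out 2: since 7 ≡ 7 (mod 8), (2/7) = +1.
Reciprocity: 3 ≡ 3 and 7 ≡ 3 (mod 4), so (3/7) = −(7/3).
Reduce top mod 3: now compute (1/3).
Reached (1/3) = 1. Collecting the sign flips along the way, the symbol is -1.

-1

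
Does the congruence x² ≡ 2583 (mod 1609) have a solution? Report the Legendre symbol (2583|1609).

First reduce: 2583 ≡ 974 (mod 1609).
Pull out 2: since 1609 ≡ 1 (mod 8), (2/1609) = +1.
Reciprocity: 487 ≡ 3 and 1609 ≡ 1 (mod 4), so (487/1609) = +(1609/487).
Reduce top mod 487: now compute (148/487).
Pull out 2^2: since 487 ≡ 7 (mod 8), (2/487) = +1, so (2/487)^2 = +1.
Reciprocity: 37 ≡ 1 and 487 ≡ 3 (mod 4), so (37/487) = +(487/37).
Reduce top mod 37: now compute (6/37).
Pull out 2: since 37 ≡ 5 (mod 8), (2/37) = -1.
Reciprocity: 3 ≡ 3 and 37 ≡ 1 (mod 4), so (3/37) = +(37/3).
Reduce top mod 3: now compute (1/3).
Reached (1/3) = 1. Collecting the sign flips along the way, the symbol is -1.

-1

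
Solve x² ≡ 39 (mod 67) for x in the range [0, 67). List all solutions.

21, 46

Since 67 ≡ 3 (mod 4), a square root of 39 is 39^((67+1)/4) = 39^17 mod 67.
Repeated squaring: 39^2≡47, 39^4≡65, 39^8≡4, 39^16≡16 (mod 67).
39^17 = 39^(16+1) ≡ 21 (mod 67).
Check: 21² = 441 ≡ 39 (mod 67). The two roots are 21 and 46.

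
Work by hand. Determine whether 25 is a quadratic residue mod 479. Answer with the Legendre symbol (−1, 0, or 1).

1

Reciprocity: 25 ≡ 1 and 479 ≡ 3 (mod 4), so (25/479) = +(479/25).
Reduce top mod 25: now compute (4/25).
Pull out 2^2: since 25 ≡ 1 (mod 8), (2/25) = +1, so (2/25)^2 = +1.
Reached (1/25) = 1. Collecting the sign flips along the way, the symbol is +1.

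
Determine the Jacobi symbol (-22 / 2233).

First reduce: -22 ≡ 2211 (mod 2233).
Reciprocity: 2211 ≡ 3 and 2233 ≡ 1 (mod 4), so (2211/2233) = +(2233/2211).
Reduce top mod 2211: now compute (22/2211).
Pull out 2: since 2211 ≡ 3 (mod 8), (2/2211) = -1.
Reciprocity: 11 ≡ 3 and 2211 ≡ 3 (mod 4), so (11/2211) = −(2211/11).
Reduce top mod 11: now compute (0/11).
Top reduces to 0: gcd > 1, so the symbol is 0.

0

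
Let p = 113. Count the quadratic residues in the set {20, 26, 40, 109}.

2

(20/113) = -1 → non-residue.
(26/113) = +1 → QR.
(40/113) = -1 → non-residue.
(109/113) = +1 → QR.
Total quadratic residues among the 4: 2.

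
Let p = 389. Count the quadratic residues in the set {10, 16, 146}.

1

(10/389) = -1 → non-residue.
(16/389) = +1 → QR.
(146/389) = -1 → non-residue.
Total quadratic residues among the 3: 1.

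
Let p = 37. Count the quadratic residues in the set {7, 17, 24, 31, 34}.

(7/37) = +1 → QR.
(17/37) = -1 → non-residue.
(24/37) = -1 → non-residue.
(31/37) = -1 → non-residue.
(34/37) = +1 → QR.
Total quadratic residues among the 5: 2.

2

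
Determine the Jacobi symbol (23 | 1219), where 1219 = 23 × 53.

0

Reciprocity: 23 ≡ 3 and 1219 ≡ 3 (mod 4), so (23/1219) = −(1219/23).
Reduce top mod 23: now compute (0/23).
Top reduces to 0: gcd > 1, so the symbol is 0.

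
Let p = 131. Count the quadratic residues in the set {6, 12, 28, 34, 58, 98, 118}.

4

(6/131) = -1 → non-residue.
(12/131) = +1 → QR.
(28/131) = +1 → QR.
(34/131) = +1 → QR.
(58/131) = +1 → QR.
(98/131) = -1 → non-residue.
(118/131) = -1 → non-residue.
Total quadratic residues among the 7: 4.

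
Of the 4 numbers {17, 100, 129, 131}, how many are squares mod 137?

3

(17/137) = +1 → QR.
(100/137) = +1 → QR.
(129/137) = +1 → QR.
(131/137) = -1 → non-residue.
Total quadratic residues among the 4: 3.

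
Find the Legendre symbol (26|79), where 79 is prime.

1

Euler's criterion: (26/79) ≡ 26^39 (mod 79).
26^2 ≡ 44 (mod 79)
26^4 ≡ 40 (mod 79)
26^8 ≡ 20 (mod 79)
26^16 ≡ 5 (mod 79)
26^32 ≡ 25 (mod 79)
26^39 = 26^(32+4+2+1) ≡ 1 (mod 79).
Result is 1, so (26/79) = 1.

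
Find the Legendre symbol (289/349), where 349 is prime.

Reciprocity: 289 ≡ 1 and 349 ≡ 1 (mod 4), so (289/349) = +(349/289).
Reduce top mod 289: now compute (60/289).
Pull out 2^2: since 289 ≡ 1 (mod 8), (2/289) = +1, so (2/289)^2 = +1.
Reciprocity: 15 ≡ 3 and 289 ≡ 1 (mod 4), so (15/289) = +(289/15).
Reduce top mod 15: now compute (4/15).
Pull out 2^2: since 15 ≡ 7 (mod 8), (2/15) = +1, so (2/15)^2 = +1.
Reached (1/15) = 1. Collecting the sign flips along the way, the symbol is +1.

1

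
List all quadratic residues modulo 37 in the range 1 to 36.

Square k = 1,…,18 (k and 37−k give the same square):
1²=1, 2²=4, 3²=9, 4²=16, 5²=25, 6²=36, 7²≡12, 8²≡27, 9²≡7, 10²≡26, 11²≡10, 12²≡33, 13²≡21, 14²≡11, 15²≡3, 16²≡34, 17²≡30, 18²≡28 (mod 37).
So the quadratic residues mod 37 are {1, 3, 4, 7, 9, 10, 11, 12, 16, 21, 25, 26, 27, 28, 30, 33, 34, 36}.

1 3 4 7 9 10 11 12 16 21 25 26 27 28 30 33 34 36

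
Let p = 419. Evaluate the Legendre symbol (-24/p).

1

Euler's criterion: (-24/419) ≡ 395^209 (mod 419).
395^2 ≡ 157 (mod 419)
395^4 ≡ 347 (mod 419)
395^8 ≡ 156 (mod 419)
395^16 ≡ 34 (mod 419)
395^32 ≡ 318 (mod 419)
395^64 ≡ 145 (mod 419)
395^128 ≡ 75 (mod 419)
395^209 = 395^(128+64+16+1) ≡ 1 (mod 419).
Result is 1, so (-24/419) = 1.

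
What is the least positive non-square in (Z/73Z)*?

(2/73) = +1, so 2 is a residue.
(3/73) = +1, so 3 is a residue.
(4/73) = +1, so 4 is a residue.
(5/73) = −1, so 5 is the smallest positive non-residue mod 73.

5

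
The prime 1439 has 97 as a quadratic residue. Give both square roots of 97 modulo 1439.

263, 1176

Since 1439 ≡ 3 (mod 4), a square root of 97 is 97^((1439+1)/4) = 97^360 mod 1439.
Repeated squaring: 97^2≡775, 97^4≡562, 97^8≡703, 97^16≡632, 97^32≡821, 97^64≡589, 97^128≡122, 97^256≡494 (mod 1439).
97^360 = 97^(256+64+32+8) ≡ 1176 (mod 1439).
Check: 1176² = 1382976 ≡ 97 (mod 1439). The two roots are 263 and 1176.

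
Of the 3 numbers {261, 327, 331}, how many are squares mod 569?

2

(261/569) = -1 → non-residue.
(327/569) = +1 → QR.
(331/569) = +1 → QR.
Total quadratic residues among the 3: 2.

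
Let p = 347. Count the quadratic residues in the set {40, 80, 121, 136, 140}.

(40/347) = +1 → QR.
(80/347) = -1 → non-residue.
(121/347) = +1 → QR.
(136/347) = +1 → QR.
(140/347) = +1 → QR.
Total quadratic residues among the 5: 4.

4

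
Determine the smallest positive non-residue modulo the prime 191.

7

(2/191) = +1, so 2 is a residue.
(3/191) = +1, so 3 is a residue.
(4/191) = +1, so 4 is a residue.
(5/191) = +1, so 5 is a residue.
(6/191) = +1, so 6 is a residue.
(7/191) = −1, so 7 is the smallest positive non-residue mod 191.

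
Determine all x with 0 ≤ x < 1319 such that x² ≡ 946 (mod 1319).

Since 1319 ≡ 3 (mod 4), a square root of 946 is 946^((1319+1)/4) = 946^330 mod 1319.
Repeated squaring: 946^2≡634, 946^4≡980, 946^8≡168, 946^16≡525, 946^32≡1273, 946^64≡797, 946^128≡770, 946^256≡669 (mod 1319).
946^330 = 946^(256+64+8+2) ≡ 542 (mod 1319).
Check: 542² = 293764 ≡ 946 (mod 1319). The two roots are 542 and 777.

542, 777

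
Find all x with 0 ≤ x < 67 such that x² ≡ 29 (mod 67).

Since 67 ≡ 3 (mod 4), a square root of 29 is 29^((67+1)/4) = 29^17 mod 67.
Repeated squaring: 29^2≡37, 29^4≡29, 29^8≡37, 29^16≡29 (mod 67).
29^17 = 29^(16+1) ≡ 37 (mod 67).
Check: 37² = 1369 ≡ 29 (mod 67). The two roots are 30 and 37.

30, 37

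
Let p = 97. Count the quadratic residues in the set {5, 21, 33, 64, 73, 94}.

(5/97) = -1 → non-residue.
(21/97) = -1 → non-residue.
(33/97) = +1 → QR.
(64/97) = +1 → QR.
(73/97) = +1 → QR.
(94/97) = +1 → QR.
Total quadratic residues among the 6: 4.

4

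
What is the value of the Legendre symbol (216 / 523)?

Euler's criterion: (216/523) ≡ 216^261 (mod 523).
216^2 ≡ 109 (mod 523)
216^4 ≡ 375 (mod 523)
216^8 ≡ 461 (mod 523)
216^16 ≡ 183 (mod 523)
216^32 ≡ 17 (mod 523)
216^64 ≡ 289 (mod 523)
216^128 ≡ 364 (mod 523)
216^256 ≡ 177 (mod 523)
216^261 = 216^(256+4+1) ≡ 1 (mod 523).
Result is 1, so (216/523) = 1.

1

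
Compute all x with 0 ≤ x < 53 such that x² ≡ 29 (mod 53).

53 ≡ 1 (mod 4), so we find a root by search.
Trying successive values, 20² = 400 ≡ 29 (mod 53). The other root is 53 − 20 = 33.

20, 33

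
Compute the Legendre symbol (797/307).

First reduce: 797 ≡ 183 (mod 307).
Reciprocity: 183 ≡ 3 and 307 ≡ 3 (mod 4), so (183/307) = −(307/183).
Reduce top mod 183: now compute (124/183).
Pull out 2^2: since 183 ≡ 7 (mod 8), (2/183) = +1, so (2/183)^2 = +1.
Reciprocity: 31 ≡ 3 and 183 ≡ 3 (mod 4), so (31/183) = −(183/31).
Reduce top mod 31: now compute (28/31).
Pull out 2^2: since 31 ≡ 7 (mod 8), (2/31) = +1, so (2/31)^2 = +1.
Reciprocity: 7 ≡ 3 and 31 ≡ 3 (mod 4), so (7/31) = −(31/7).
Reduce top mod 7: now compute (3/7).
Reciprocity: 3 ≡ 3 and 7 ≡ 3 (mod 4), so (3/7) = −(7/3).
Reduce top mod 3: now compute (1/3).
Reached (1/3) = 1. Collecting the sign flips along the way, the symbol is +1.

1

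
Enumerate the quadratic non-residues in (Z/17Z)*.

3,5,6,7,10,11,12,14

Square k = 1,…,8 (k and 17−k give the same square):
1²=1, 2²=4, 3²=9, 4²=16, 5²≡8, 6²≡2, 7²≡15, 8²≡13 (mod 17).
The residues are {1, 2, 4, 8, 9, 13, 15, 16}; the non-residues are the remaining 8 nonzero classes.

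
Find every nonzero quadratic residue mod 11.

Square k = 1,…,5 (k and 11−k give the same square):
1²=1, 2²=4, 3²=9, 4²≡5, 5²≡3 (mod 11).
So the quadratic residues mod 11 are {1, 3, 4, 5, 9}.

1 3 4 5 9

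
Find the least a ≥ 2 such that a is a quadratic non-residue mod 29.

2

(2/29) = −1, so 2 is the smallest positive non-residue mod 29.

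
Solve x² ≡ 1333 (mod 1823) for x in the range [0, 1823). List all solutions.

386, 1437

Since 1823 ≡ 3 (mod 4), a square root of 1333 is 1333^((1823+1)/4) = 1333^456 mod 1823.
Repeated squaring: 1333^2≡1287, 1333^4≡1085, 1333^8≡1390, 1333^16≡1543, 1333^32≡11, 1333^64≡121, 1333^128≡57, 1333^256≡1426 (mod 1823).
1333^456 = 1333^(256+128+64+8) ≡ 386 (mod 1823).
Check: 386² = 148996 ≡ 1333 (mod 1823). The two roots are 386 and 1437.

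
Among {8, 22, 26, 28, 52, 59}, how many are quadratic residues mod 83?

(8/83) = -1 → non-residue.
(22/83) = -1 → non-residue.
(26/83) = +1 → QR.
(28/83) = +1 → QR.
(52/83) = -1 → non-residue.
(59/83) = +1 → QR.
Total quadratic residues among the 6: 3.

3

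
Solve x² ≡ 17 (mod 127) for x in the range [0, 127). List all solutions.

12, 115

Since 127 ≡ 3 (mod 4), a square root of 17 is 17^((127+1)/4) = 17^32 mod 127.
Repeated squaring: 17^2≡35, 17^4≡82, 17^8≡120, 17^16≡49, 17^32≡115 (mod 127).
17^32 = 17^(32) ≡ 115 (mod 127).
Check: 115² = 13225 ≡ 17 (mod 127). The two roots are 12 and 115.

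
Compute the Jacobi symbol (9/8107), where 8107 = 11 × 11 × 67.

1

Reciprocity: 9 ≡ 1 and 8107 ≡ 3 (mod 4), so (9/8107) = +(8107/9).
Reduce top mod 9: now compute (7/9).
Reciprocity: 7 ≡ 3 and 9 ≡ 1 (mod 4), so (7/9) = +(9/7).
Reduce top mod 7: now compute (2/7).
Pull out 2: since 7 ≡ 7 (mod 8), (2/7) = +1.
Reached (1/7) = 1. Collecting the sign flips along the way, the symbol is +1.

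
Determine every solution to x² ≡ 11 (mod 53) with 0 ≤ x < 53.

53 ≡ 1 (mod 4), so we find a root by search.
Trying successive values, 8² = 64 ≡ 11 (mod 53). The other root is 53 − 8 = 45.

8, 45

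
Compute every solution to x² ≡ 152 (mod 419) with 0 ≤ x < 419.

Since 419 ≡ 3 (mod 4), a square root of 152 is 152^((419+1)/4) = 152^105 mod 419.
Repeated squaring: 152^2≡59, 152^4≡129, 152^8≡300, 152^16≡334, 152^32≡102, 152^64≡348 (mod 419).
152^105 = 152^(64+32+8+1) ≡ 69 (mod 419).
Check: 69² = 4761 ≡ 152 (mod 419). The two roots are 69 and 350.

69, 350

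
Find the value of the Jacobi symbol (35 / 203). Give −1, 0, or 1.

Reciprocity: 35 ≡ 3 and 203 ≡ 3 (mod 4), so (35/203) = −(203/35).
Reduce top mod 35: now compute (28/35).
Pull out 2^2: since 35 ≡ 3 (mod 8), (2/35) = -1, so (2/35)^2 = +1.
Reciprocity: 7 ≡ 3 and 35 ≡ 3 (mod 4), so (7/35) = −(35/7).
Reduce top mod 7: now compute (0/7).
Top reduces to 0: gcd > 1, so the symbol is 0.

0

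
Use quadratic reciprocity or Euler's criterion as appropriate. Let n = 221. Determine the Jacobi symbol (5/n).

Reciprocity: 5 ≡ 1 and 221 ≡ 1 (mod 4), so (5/221) = +(221/5).
Reduce top mod 5: now compute (1/5).
Reached (1/5) = 1. Collecting the sign flips along the way, the symbol is +1.

1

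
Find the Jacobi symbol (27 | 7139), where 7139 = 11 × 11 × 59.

1

Reciprocity: 27 ≡ 3 and 7139 ≡ 3 (mod 4), so (27/7139) = −(7139/27).
Reduce top mod 27: now compute (11/27).
Reciprocity: 11 ≡ 3 and 27 ≡ 3 (mod 4), so (11/27) = −(27/11).
Reduce top mod 11: now compute (5/11).
Reciprocity: 5 ≡ 1 and 11 ≡ 3 (mod 4), so (5/11) = +(11/5).
Reduce top mod 5: now compute (1/5).
Reached (1/5) = 1. Collecting the sign flips along the way, the symbol is +1.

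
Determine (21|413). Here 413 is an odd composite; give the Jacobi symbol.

Reciprocity: 21 ≡ 1 and 413 ≡ 1 (mod 4), so (21/413) = +(413/21).
Reduce top mod 21: now compute (14/21).
Pull out 2: since 21 ≡ 5 (mod 8), (2/21) = -1.
Reciprocity: 7 ≡ 3 and 21 ≡ 1 (mod 4), so (7/21) = +(21/7).
Reduce top mod 7: now compute (0/7).
Top reduces to 0: gcd > 1, so the symbol is 0.

0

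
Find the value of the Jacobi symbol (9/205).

1

Reciprocity: 9 ≡ 1 and 205 ≡ 1 (mod 4), so (9/205) = +(205/9).
Reduce top mod 9: now compute (7/9).
Reciprocity: 7 ≡ 3 and 9 ≡ 1 (mod 4), so (7/9) = +(9/7).
Reduce top mod 7: now compute (2/7).
Pull out 2: since 7 ≡ 7 (mod 8), (2/7) = +1.
Reached (1/7) = 1. Collecting the sign flips along the way, the symbol is +1.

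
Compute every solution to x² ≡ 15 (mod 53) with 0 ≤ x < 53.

53 ≡ 1 (mod 4), so we find a root by search.
Trying successive values, 11² = 121 ≡ 15 (mod 53). The other root is 53 − 11 = 42.

11, 42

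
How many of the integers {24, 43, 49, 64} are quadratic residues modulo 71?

4

(24/71) = +1 → QR.
(43/71) = +1 → QR.
(49/71) = +1 → QR.
(64/71) = +1 → QR.
Total quadratic residues among the 4: 4.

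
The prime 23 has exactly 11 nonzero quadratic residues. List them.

1,2,3,4,6,8,9,12,13,16,18

Square k = 1,…,11 (k and 23−k give the same square):
1²=1, 2²=4, 3²=9, 4²=16, 5²≡2, 6²≡13, 7²≡3, 8²≡18, 9²≡12, 10²≡8, 11²≡6 (mod 23).
So the quadratic residues mod 23 are {1, 2, 3, 4, 6, 8, 9, 12, 13, 16, 18}.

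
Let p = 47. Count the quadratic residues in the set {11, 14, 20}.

(11/47) = -1 → non-residue.
(14/47) = +1 → QR.
(20/47) = -1 → non-residue.
Total quadratic residues among the 3: 1.

1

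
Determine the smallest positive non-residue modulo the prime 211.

2

(2/211) = −1, so 2 is the smallest positive non-residue mod 211.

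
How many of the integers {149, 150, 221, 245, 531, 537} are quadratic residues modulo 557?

(149/557) = +1 → QR.
(150/557) = +1 → QR.
(221/557) = -1 → non-residue.
(245/557) = -1 → non-residue.
(531/557) = +1 → QR.
(537/557) = -1 → non-residue.
Total quadratic residues among the 6: 3.

3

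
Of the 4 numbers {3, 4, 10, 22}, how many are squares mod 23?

(3/23) = +1 → QR.
(4/23) = +1 → QR.
(10/23) = -1 → non-residue.
(22/23) = -1 → non-residue.
Total quadratic residues among the 4: 2.

2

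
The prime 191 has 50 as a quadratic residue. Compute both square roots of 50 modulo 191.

94, 97

Since 191 ≡ 3 (mod 4), a square root of 50 is 50^((191+1)/4) = 50^48 mod 191.
Repeated squaring: 50^2≡17, 50^4≡98, 50^8≡54, 50^16≡51, 50^32≡118 (mod 191).
50^48 = 50^(32+16) ≡ 97 (mod 191).
Check: 97² = 9409 ≡ 50 (mod 191). The two roots are 94 and 97.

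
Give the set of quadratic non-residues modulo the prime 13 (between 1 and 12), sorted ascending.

Square k = 1,…,6 (k and 13−k give the same square):
1²=1, 2²=4, 3²=9, 4²≡3, 5²≡12, 6²≡10 (mod 13).
The residues are {1, 3, 4, 9, 10, 12}; the non-residues are the remaining 6 nonzero classes.

2, 5, 6, 7, 8, 11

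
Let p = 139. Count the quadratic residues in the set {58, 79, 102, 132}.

(58/139) = -1 → non-residue.
(79/139) = +1 → QR.
(102/139) = -1 → non-residue.
(132/139) = -1 → non-residue.
Total quadratic residues among the 4: 1.

1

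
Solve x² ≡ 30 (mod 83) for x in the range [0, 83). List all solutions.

Since 83 ≡ 3 (mod 4), a square root of 30 is 30^((83+1)/4) = 30^21 mod 83.
Repeated squaring: 30^2≡70, 30^4≡3, 30^8≡9, 30^16≡81 (mod 83).
30^21 = 30^(16+4+1) ≡ 69 (mod 83).
Check: 69² = 4761 ≡ 30 (mod 83). The two roots are 14 and 69.

14, 69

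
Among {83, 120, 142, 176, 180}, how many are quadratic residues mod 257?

(83/257) = -1 → non-residue.
(120/257) = +1 → QR.
(142/257) = -1 → non-residue.
(176/257) = +1 → QR.
(180/257) = -1 → non-residue.
Total quadratic residues among the 5: 2.

2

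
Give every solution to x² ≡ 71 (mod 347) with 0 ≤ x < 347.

Since 347 ≡ 3 (mod 4), a square root of 71 is 71^((347+1)/4) = 71^87 mod 347.
Repeated squaring: 71^2≡183, 71^4≡177, 71^8≡99, 71^16≡85, 71^32≡285, 71^64≡27 (mod 347).
71^87 = 71^(64+16+4+2+1) ≡ 297 (mod 347).
Check: 297² = 88209 ≡ 71 (mod 347). The two roots are 50 and 297.

50, 297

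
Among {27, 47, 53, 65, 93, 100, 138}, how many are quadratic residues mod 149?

(27/149) = -1 → non-residue.
(47/149) = +1 → QR.
(53/149) = +1 → QR.
(65/149) = -1 → non-residue.
(93/149) = -1 → non-residue.
(100/149) = +1 → QR.
(138/149) = -1 → non-residue.
Total quadratic residues among the 7: 3.

3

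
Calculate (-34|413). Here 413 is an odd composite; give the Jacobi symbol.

First reduce: -34 ≡ 379 (mod 413).
Reciprocity: 379 ≡ 3 and 413 ≡ 1 (mod 4), so (379/413) = +(413/379).
Reduce top mod 379: now compute (34/379).
Pull out 2: since 379 ≡ 3 (mod 8), (2/379) = -1.
Reciprocity: 17 ≡ 1 and 379 ≡ 3 (mod 4), so (17/379) = +(379/17).
Reduce top mod 17: now compute (5/17).
Reciprocity: 5 ≡ 1 and 17 ≡ 1 (mod 4), so (5/17) = +(17/5).
Reduce top mod 5: now compute (2/5).
Pull out 2: since 5 ≡ 5 (mod 8), (2/5) = -1.
Reached (1/5) = 1. Collecting the sign flips along the way, the symbol is +1.

1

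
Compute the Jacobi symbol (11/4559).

-1

Reciprocity: 11 ≡ 3 and 4559 ≡ 3 (mod 4), so (11/4559) = −(4559/11).
Reduce top mod 11: now compute (5/11).
Reciprocity: 5 ≡ 1 and 11 ≡ 3 (mod 4), so (5/11) = +(11/5).
Reduce top mod 5: now compute (1/5).
Reached (1/5) = 1. Collecting the sign flips along the way, the symbol is -1.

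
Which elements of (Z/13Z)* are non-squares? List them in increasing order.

Square k = 1,…,6 (k and 13−k give the same square):
1²=1, 2²=4, 3²=9, 4²≡3, 5²≡12, 6²≡10 (mod 13).
The residues are {1, 3, 4, 9, 10, 12}; the non-residues are the remaining 6 nonzero classes.

2,5,6,7,8,11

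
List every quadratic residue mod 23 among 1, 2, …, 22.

1, 2, 3, 4, 6, 8, 9, 12, 13, 16, 18

Square k = 1,…,11 (k and 23−k give the same square):
1²=1, 2²=4, 3²=9, 4²=16, 5²≡2, 6²≡13, 7²≡3, 8²≡18, 9²≡12, 10²≡8, 11²≡6 (mod 23).
So the quadratic residues mod 23 are {1, 2, 3, 4, 6, 8, 9, 12, 13, 16, 18}.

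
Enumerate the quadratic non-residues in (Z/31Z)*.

Square k = 1,…,15 (k and 31−k give the same square):
1²=1, 2²=4, 3²=9, 4²=16, 5²=25, 6²≡5, 7²≡18, 8²≡2, 9²≡19, 10²≡7, 11²≡28, 12²≡20, 13²≡14, 14²≡10, 15²≡8 (mod 31).
The residues are {1, 2, 4, 5, 7, 8, 9, 10, 14, 16, 18, 19, 20, 25, 28}; the non-residues are the remaining 15 nonzero classes.

3, 6, 11, 12, 13, 15, 17, 21, 22, 23, 24, 26, 27, 29, 30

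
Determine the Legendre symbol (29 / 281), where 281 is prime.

1

Reciprocity: 29 ≡ 1 and 281 ≡ 1 (mod 4), so (29/281) = +(281/29).
Reduce top mod 29: now compute (20/29).
Pull out 2^2: since 29 ≡ 5 (mod 8), (2/29) = -1, so (2/29)^2 = +1.
Reciprocity: 5 ≡ 1 and 29 ≡ 1 (mod 4), so (5/29) = +(29/5).
Reduce top mod 5: now compute (4/5).
Pull out 2^2: since 5 ≡ 5 (mod 8), (2/5) = -1, so (2/5)^2 = +1.
Reached (1/5) = 1. Collecting the sign flips along the way, the symbol is +1.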